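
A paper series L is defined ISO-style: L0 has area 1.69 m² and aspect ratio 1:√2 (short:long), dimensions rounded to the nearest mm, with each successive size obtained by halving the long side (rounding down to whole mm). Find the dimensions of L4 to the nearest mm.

273 × 386 mm

Let L0's short side be w mm. w · w√2 = 1.69 m² = 1,690,000 mm², so w ≈ 1093.2 mm and w√2 ≈ 1546.0 mm → L0 = 1093 × 1546 mm.
L1: ⌊1546/2⌋ × 1093 = 773 × 1093 mm
L2: ⌊1093/2⌋ × 773 = 546 × 773 mm
L3: ⌊773/2⌋ × 546 = 386 × 546 mm
L4: ⌊546/2⌋ × 386 = 273 × 386 mm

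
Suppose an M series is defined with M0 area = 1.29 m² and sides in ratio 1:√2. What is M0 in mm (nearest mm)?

955 × 1351 mm

Let the short side be w mm. Then w · w√2 = 1.29 m² = 1,290,000 mm².
w² = 1,290,000/√2, so w ≈ 955.1 mm; long side = w√2 ≈ 1350.7 mm.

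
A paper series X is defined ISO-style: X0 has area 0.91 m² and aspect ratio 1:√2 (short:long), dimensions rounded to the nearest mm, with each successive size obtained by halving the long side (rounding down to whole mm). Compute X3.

Let X0's short side be w mm. w · w√2 = 0.91 m² = 910,000 mm², so w ≈ 802.2 mm and w√2 ≈ 1134.4 mm → X0 = 802 × 1134 mm.
X1: ⌊1134/2⌋ × 802 = 567 × 802 mm
X2: ⌊802/2⌋ × 567 = 401 × 567 mm
X3: ⌊567/2⌋ × 401 = 283 × 401 mm

283 × 401 mm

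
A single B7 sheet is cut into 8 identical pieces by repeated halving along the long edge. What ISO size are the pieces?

8 = 2^3, so 3 halving steps.
B7 → B8 → … → B10 after 3 steps.

B10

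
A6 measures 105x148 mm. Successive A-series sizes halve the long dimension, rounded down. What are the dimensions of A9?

A7: ⌊148/2⌋ × 105 = 74 × 105 mm
A8: ⌊105/2⌋ × 74 = 52 × 74 mm
A9: ⌊74/2⌋ × 52 = 37 × 52 mm

37 × 52 mm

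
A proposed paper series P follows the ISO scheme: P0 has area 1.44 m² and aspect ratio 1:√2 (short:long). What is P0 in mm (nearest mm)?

Let the short side be w mm. Then w · w√2 = 1.44 m² = 1,440,000 mm².
w² = 1,440,000/√2, so w ≈ 1009.1 mm; long side = w√2 ≈ 1427.0 mm.

1009 × 1427 mm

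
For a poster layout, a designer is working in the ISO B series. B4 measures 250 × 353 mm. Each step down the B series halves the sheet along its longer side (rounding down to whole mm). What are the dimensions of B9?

B5: ⌊353/2⌋ × 250 = 176 × 250 mm
B6: ⌊250/2⌋ × 176 = 125 × 176 mm
B7: ⌊176/2⌋ × 125 = 88 × 125 mm
B8: ⌊125/2⌋ × 88 = 62 × 88 mm
B9: ⌊88/2⌋ × 62 = 44 × 62 mm

44 × 62 mm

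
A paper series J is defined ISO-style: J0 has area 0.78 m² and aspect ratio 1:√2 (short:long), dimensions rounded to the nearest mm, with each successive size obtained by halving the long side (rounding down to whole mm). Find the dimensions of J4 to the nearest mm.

185 × 262 mm

Let J0's short side be w mm. w · w√2 = 0.78 m² = 780,000 mm², so w ≈ 742.7 mm and w√2 ≈ 1050.3 mm → J0 = 743 × 1050 mm.
J1: ⌊1050/2⌋ × 743 = 525 × 743 mm
J2: ⌊743/2⌋ × 525 = 371 × 525 mm
J3: ⌊525/2⌋ × 371 = 262 × 371 mm
J4: ⌊371/2⌋ × 262 = 185 × 262 mm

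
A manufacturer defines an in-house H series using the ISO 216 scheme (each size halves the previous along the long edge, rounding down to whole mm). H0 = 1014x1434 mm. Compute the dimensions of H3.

H1: ⌊1434/2⌋ × 1014 = 717 × 1014 mm
H2: ⌊1014/2⌋ × 717 = 507 × 717 mm
H3: ⌊717/2⌋ × 507 = 358 × 507 mm

358 × 507 mm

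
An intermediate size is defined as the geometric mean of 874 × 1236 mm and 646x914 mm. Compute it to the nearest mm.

Short side: √(874 · 646) = √564604 ≈ 751.4 → 751 mm
Long side: √(1236 · 914) = √1129704 ≈ 1062.9 → 1063 mm

751 × 1063 mm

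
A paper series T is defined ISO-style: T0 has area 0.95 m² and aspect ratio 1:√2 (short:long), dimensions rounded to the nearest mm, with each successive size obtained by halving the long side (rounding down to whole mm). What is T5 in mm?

Let T0's short side be w mm. w · w√2 = 0.95 m² = 950,000 mm², so w ≈ 819.6 mm and w√2 ≈ 1159.1 mm → T0 = 820 × 1159 mm.
T1: ⌊1159/2⌋ × 820 = 579 × 820 mm
T2: ⌊820/2⌋ × 579 = 410 × 579 mm
T3: ⌊579/2⌋ × 410 = 289 × 410 mm
T4: ⌊410/2⌋ × 289 = 205 × 289 mm
T5: ⌊289/2⌋ × 205 = 144 × 205 mm

144 × 205 mm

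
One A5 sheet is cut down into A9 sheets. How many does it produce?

A5 = 148 × 210 mm; A9 = 37 × 52 mm.
Each halving step doubles the count; 4 steps from A5 to A9.
2^4 = 16.

16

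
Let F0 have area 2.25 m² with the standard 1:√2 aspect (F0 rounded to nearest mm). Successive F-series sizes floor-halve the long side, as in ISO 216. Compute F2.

Let F0's short side be w mm. w · w√2 = 2.25 m² = 2,250,000 mm², so w ≈ 1261.3 mm and w√2 ≈ 1783.8 mm → F0 = 1261 × 1784 mm.
F1: ⌊1784/2⌋ × 1261 = 892 × 1261 mm
F2: ⌊1261/2⌋ × 892 = 630 × 892 mm

630 × 892 mm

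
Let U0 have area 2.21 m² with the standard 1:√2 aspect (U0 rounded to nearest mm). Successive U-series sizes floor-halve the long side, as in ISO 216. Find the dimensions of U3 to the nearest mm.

Let U0's short side be w mm. w · w√2 = 2.21 m² = 2,210,000 mm², so w ≈ 1250.1 mm and w√2 ≈ 1767.9 mm → U0 = 1250 × 1768 mm.
U1: ⌊1768/2⌋ × 1250 = 884 × 1250 mm
U2: ⌊1250/2⌋ × 884 = 625 × 884 mm
U3: ⌊884/2⌋ × 625 = 442 × 625 mm

442 × 625 mm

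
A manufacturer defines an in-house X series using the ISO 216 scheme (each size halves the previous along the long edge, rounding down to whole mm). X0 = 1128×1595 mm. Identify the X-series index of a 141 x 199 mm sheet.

X0: 1128 × 1595 mm
X1: 797 × 1128 mm
X2: 564 × 797 mm
X3: 398 × 564 mm
X4: 282 × 398 mm
X5: 199 × 282 mm
X6: 141 × 199 mm
X7: 99 × 141 mm
→ matches X6.

X6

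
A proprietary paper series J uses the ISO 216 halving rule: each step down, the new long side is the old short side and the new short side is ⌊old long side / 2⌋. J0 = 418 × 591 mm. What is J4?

104 × 147 mm

J1: ⌊591/2⌋ × 418 = 295 × 418 mm
J2: ⌊418/2⌋ × 295 = 209 × 295 mm
J3: ⌊295/2⌋ × 209 = 147 × 209 mm
J4: ⌊209/2⌋ × 147 = 104 × 147 mm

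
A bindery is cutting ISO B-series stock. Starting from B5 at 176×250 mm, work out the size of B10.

31 × 44 mm

B6: ⌊250/2⌋ × 176 = 125 × 176 mm
B7: ⌊176/2⌋ × 125 = 88 × 125 mm
B8: ⌊125/2⌋ × 88 = 62 × 88 mm
B9: ⌊88/2⌋ × 62 = 44 × 62 mm
B10: ⌊62/2⌋ × 44 = 31 × 44 mm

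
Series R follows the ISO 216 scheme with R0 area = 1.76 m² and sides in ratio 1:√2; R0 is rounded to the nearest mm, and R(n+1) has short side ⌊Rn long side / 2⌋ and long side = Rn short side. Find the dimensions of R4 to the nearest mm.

Let R0's short side be w mm. w · w√2 = 1.76 m² = 1,760,000 mm², so w ≈ 1115.6 mm and w√2 ≈ 1577.7 mm → R0 = 1116 × 1578 mm.
R1: ⌊1578/2⌋ × 1116 = 789 × 1116 mm
R2: ⌊1116/2⌋ × 789 = 558 × 789 mm
R3: ⌊789/2⌋ × 558 = 394 × 558 mm
R4: ⌊558/2⌋ × 394 = 279 × 394 mm

279 × 394 mm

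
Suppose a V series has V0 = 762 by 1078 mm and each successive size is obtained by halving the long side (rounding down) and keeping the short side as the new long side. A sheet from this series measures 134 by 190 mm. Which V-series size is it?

V0: 762 × 1078 mm
V1: 539 × 762 mm
V2: 381 × 539 mm
V3: 269 × 381 mm
V4: 190 × 269 mm
V5: 134 × 190 mm
V6: 95 × 134 mm
→ matches V5.

V5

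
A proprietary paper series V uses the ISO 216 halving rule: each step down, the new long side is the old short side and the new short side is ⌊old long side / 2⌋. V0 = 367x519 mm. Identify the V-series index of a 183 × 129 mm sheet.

V0: 367 × 519 mm
V1: 259 × 367 mm
V2: 183 × 259 mm
V3: 129 × 183 mm
V4: 91 × 129 mm
→ matches V3.

V3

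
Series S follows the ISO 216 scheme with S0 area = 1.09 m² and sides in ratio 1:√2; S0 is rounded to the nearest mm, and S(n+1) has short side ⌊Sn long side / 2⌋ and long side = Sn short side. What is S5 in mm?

Let S0's short side be w mm. w · w√2 = 1.09 m² = 1,090,000 mm², so w ≈ 877.9 mm and w√2 ≈ 1241.6 mm → S0 = 878 × 1242 mm.
S1: ⌊1242/2⌋ × 878 = 621 × 878 mm
S2: ⌊878/2⌋ × 621 = 439 × 621 mm
S3: ⌊621/2⌋ × 439 = 310 × 439 mm
S4: ⌊439/2⌋ × 310 = 219 × 310 mm
S5: ⌊310/2⌋ × 219 = 155 × 219 mm

155 × 219 mm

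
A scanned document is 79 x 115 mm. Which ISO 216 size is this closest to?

C7 (81 × 114 mm)

Aspect ratio 115/79 ≈ 1.456 (ISO target is √2 ≈ 1.414).
In the C-series (envelope sizes, between A and B): C7 = 81 × 114 mm.
Off by 3 mm total — nearest standard size.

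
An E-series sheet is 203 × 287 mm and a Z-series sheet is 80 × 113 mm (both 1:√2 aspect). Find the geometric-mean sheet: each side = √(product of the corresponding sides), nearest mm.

Short side: √(203 · 80) = √16240 ≈ 127.4 → 127 mm
Long side: √(287 · 113) = √32431 ≈ 180.1 → 180 mm

127 × 180 mm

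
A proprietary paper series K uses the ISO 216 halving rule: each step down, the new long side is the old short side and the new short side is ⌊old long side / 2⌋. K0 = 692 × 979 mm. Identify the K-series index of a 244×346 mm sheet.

K0: 692 × 979 mm
K1: 489 × 692 mm
K2: 346 × 489 mm
K3: 244 × 346 mm
K4: 173 × 244 mm
→ matches K3.

K3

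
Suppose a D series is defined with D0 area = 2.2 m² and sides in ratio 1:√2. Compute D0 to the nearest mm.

1247 × 1764 mm

Let the short side be w mm. Then w · w√2 = 2.2 m² = 2,200,000 mm².
w² = 2,200,000/√2, so w ≈ 1247.3 mm; long side = w√2 ≈ 1763.9 mm.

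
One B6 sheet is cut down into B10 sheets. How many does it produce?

16

Each ISO step halves the sheet: 1 × B6 → 2 × B7 → 4 × B8 → 8 × B9 → …
From B6 to B10 is 4 halving steps: 2^4 = 16.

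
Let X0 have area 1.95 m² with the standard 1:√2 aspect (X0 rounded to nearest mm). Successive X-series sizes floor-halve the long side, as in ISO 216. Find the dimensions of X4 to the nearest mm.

293 × 415 mm

Let X0's short side be w mm. w · w√2 = 1.95 m² = 1,950,000 mm², so w ≈ 1174.2 mm and w√2 ≈ 1660.6 mm → X0 = 1174 × 1661 mm.
X1: ⌊1661/2⌋ × 1174 = 830 × 1174 mm
X2: ⌊1174/2⌋ × 830 = 587 × 830 mm
X3: ⌊830/2⌋ × 587 = 415 × 587 mm
X4: ⌊587/2⌋ × 415 = 293 × 415 mm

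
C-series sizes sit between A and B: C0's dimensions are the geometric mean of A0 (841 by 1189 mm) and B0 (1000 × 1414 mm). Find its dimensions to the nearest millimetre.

917 × 1297 mm

Short: √(841 · 1000) = √841000 ≈ 917.1 mm.
Long: √(1189 · 1414) = √1681246 ≈ 1296.6 mm.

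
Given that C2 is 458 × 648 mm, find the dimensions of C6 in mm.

114 × 162 mm

C3: ⌊648/2⌋ × 458 = 324 × 458 mm
C4: ⌊458/2⌋ × 324 = 229 × 324 mm
C5: ⌊324/2⌋ × 229 = 162 × 229 mm
C6: ⌊229/2⌋ × 162 = 114 × 162 mm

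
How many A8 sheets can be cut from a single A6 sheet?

Each ISO step halves the sheet: 1 × A6 → 2 × A7 → 4 × A8
From A6 to A8 is 2 halving steps: 2^2 = 4.

4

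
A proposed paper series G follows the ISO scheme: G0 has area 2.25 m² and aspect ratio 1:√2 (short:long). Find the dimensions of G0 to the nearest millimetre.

1261 × 1784 mm

Let the short side be w mm. Then w · w√2 = 2.25 m² = 2,250,000 mm².
w² = 2,250,000/√2, so w ≈ 1261.3 mm; long side = w√2 ≈ 1783.8 mm.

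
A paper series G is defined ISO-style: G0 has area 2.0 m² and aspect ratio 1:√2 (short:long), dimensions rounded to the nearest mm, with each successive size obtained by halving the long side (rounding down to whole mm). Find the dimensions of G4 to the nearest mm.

Let G0's short side be w mm. w · w√2 = 2.0 m² = 2,000,000 mm², so w ≈ 1189.2 mm and w√2 ≈ 1681.8 mm → G0 = 1189 × 1682 mm.
G1: ⌊1682/2⌋ × 1189 = 841 × 1189 mm
G2: ⌊1189/2⌋ × 841 = 594 × 841 mm
G3: ⌊841/2⌋ × 594 = 420 × 594 mm
G4: ⌊594/2⌋ × 420 = 297 × 420 mm

297 × 420 mm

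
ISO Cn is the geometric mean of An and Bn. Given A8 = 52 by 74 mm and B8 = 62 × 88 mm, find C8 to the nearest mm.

57 × 81 mm

Short side: √(52 · 62) = √3224 ≈ 56.8 → 57 mm
Long side: √(74 · 88) = √6512 ≈ 80.7 → 81 mm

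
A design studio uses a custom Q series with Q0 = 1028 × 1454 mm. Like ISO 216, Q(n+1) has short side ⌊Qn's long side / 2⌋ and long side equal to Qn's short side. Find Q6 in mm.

128 × 181 mm

Q1: ⌊1454/2⌋ × 1028 = 727 × 1028 mm
Q2: ⌊1028/2⌋ × 727 = 514 × 727 mm
Q3: ⌊727/2⌋ × 514 = 363 × 514 mm
Q4: ⌊514/2⌋ × 363 = 257 × 363 mm
Q5: ⌊363/2⌋ × 257 = 181 × 257 mm
Q6: ⌊257/2⌋ × 181 = 128 × 181 mm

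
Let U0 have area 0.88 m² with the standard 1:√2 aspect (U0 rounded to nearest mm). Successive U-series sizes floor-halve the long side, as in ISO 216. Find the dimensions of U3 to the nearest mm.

Let U0's short side be w mm. w · w√2 = 0.88 m² = 880,000 mm², so w ≈ 788.8 mm and w√2 ≈ 1115.6 mm → U0 = 789 × 1116 mm.
U1: ⌊1116/2⌋ × 789 = 558 × 789 mm
U2: ⌊789/2⌋ × 558 = 394 × 558 mm
U3: ⌊558/2⌋ × 394 = 279 × 394 mm

279 × 394 mm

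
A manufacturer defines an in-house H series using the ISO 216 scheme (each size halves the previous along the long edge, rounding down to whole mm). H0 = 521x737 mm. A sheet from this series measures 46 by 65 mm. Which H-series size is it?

H7

H0: 521 × 737 mm
H1: 368 × 521 mm
H2: 260 × 368 mm
H3: 184 × 260 mm
H4: 130 × 184 mm
H5: 92 × 130 mm
H6: 65 × 92 mm
H7: 46 × 65 mm
H8: 32 × 46 mm
→ matches H7.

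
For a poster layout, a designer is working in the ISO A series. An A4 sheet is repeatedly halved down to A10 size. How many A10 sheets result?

Each ISO step halves the sheet: 1 × A4 → 2 × A5 → 4 × A6 → 8 × A7 → …
From A4 to A10 is 6 halving steps: 2^6 = 64.

64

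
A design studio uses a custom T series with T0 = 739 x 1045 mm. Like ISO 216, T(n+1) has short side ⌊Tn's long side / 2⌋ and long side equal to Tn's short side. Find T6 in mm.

92 × 130 mm

T1: ⌊1045/2⌋ × 739 = 522 × 739 mm
T2: ⌊739/2⌋ × 522 = 369 × 522 mm
T3: ⌊522/2⌋ × 369 = 261 × 369 mm
T4: ⌊369/2⌋ × 261 = 184 × 261 mm
T5: ⌊261/2⌋ × 184 = 130 × 184 mm
T6: ⌊184/2⌋ × 130 = 92 × 130 mm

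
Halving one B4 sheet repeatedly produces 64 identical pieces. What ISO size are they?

64 = 2^6, so 6 halving steps.
B4 → B5 → … → B10 after 6 steps.

B10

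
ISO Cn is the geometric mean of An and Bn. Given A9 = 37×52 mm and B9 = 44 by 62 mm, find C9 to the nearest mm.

40 × 57 mm

Short side: √(37 · 44) = √1628 ≈ 40.3 → 40 mm
Long side: √(52 · 62) = √3224 ≈ 56.8 → 57 mm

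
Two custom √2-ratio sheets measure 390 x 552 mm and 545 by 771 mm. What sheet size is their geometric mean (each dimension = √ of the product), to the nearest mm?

461 × 652 mm

Short side: √(390 · 545) = √212550 ≈ 461.0 → 461 mm
Long side: √(552 · 771) = √425592 ≈ 652.4 → 652 mm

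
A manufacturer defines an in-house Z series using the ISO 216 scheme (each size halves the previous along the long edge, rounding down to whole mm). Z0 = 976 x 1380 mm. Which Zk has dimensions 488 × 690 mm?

Z2

Z0: 976 × 1380 mm
Z1: 690 × 976 mm
Z2: 488 × 690 mm
Z3: 345 × 488 mm
→ matches Z2.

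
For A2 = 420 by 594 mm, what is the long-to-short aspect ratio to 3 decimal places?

1.414

594 / 420 = 1.414
Matches √2 ≈ 1.414 — the ISO 216 defining ratio.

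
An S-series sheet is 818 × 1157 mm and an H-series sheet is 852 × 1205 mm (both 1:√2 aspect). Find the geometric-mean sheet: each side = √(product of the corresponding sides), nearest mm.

835 × 1181 mm

Short side: √(818 · 852) = √696936 ≈ 834.8 → 835 mm
Long side: √(1157 · 1205) = √1394185 ≈ 1180.8 → 1181 mm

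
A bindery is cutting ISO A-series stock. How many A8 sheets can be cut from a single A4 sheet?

16

Each ISO step halves the sheet: 1 × A4 → 2 × A5 → 4 × A6 → 8 × A7 → …
From A4 to A8 is 4 halving steps: 2^4 = 16.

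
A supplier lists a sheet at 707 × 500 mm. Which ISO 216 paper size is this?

B2 (500 × 707 mm)

Aspect ratio 707/500 ≈ 1.414 — close to the ISO √2 ≈ 1.414.
In the B-series (B0 = 1000 × 1414 mm): B2 = 500 × 707 mm.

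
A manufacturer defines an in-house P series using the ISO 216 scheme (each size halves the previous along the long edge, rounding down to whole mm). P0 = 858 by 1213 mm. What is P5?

151 × 214 mm

P1: ⌊1213/2⌋ × 858 = 606 × 858 mm
P2: ⌊858/2⌋ × 606 = 429 × 606 mm
P3: ⌊606/2⌋ × 429 = 303 × 429 mm
P4: ⌊429/2⌋ × 303 = 214 × 303 mm
P5: ⌊303/2⌋ × 214 = 151 × 214 mm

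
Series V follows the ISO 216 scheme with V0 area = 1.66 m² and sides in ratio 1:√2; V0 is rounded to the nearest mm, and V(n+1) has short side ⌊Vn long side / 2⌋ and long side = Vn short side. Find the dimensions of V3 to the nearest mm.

383 × 541 mm

Let V0's short side be w mm. w · w√2 = 1.66 m² = 1,660,000 mm², so w ≈ 1083.4 mm and w√2 ≈ 1532.2 mm → V0 = 1083 × 1532 mm.
V1: ⌊1532/2⌋ × 1083 = 766 × 1083 mm
V2: ⌊1083/2⌋ × 766 = 541 × 766 mm
V3: ⌊766/2⌋ × 541 = 383 × 541 mm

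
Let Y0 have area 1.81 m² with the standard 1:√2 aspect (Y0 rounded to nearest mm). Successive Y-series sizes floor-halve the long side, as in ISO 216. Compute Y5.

Let Y0's short side be w mm. w · w√2 = 1.81 m² = 1,810,000 mm², so w ≈ 1131.3 mm and w√2 ≈ 1599.9 mm → Y0 = 1131 × 1600 mm.
Y1: ⌊1600/2⌋ × 1131 = 800 × 1131 mm
Y2: ⌊1131/2⌋ × 800 = 565 × 800 mm
Y3: ⌊800/2⌋ × 565 = 400 × 565 mm
Y4: ⌊565/2⌋ × 400 = 282 × 400 mm
Y5: ⌊400/2⌋ × 282 = 200 × 282 mm

200 × 282 mm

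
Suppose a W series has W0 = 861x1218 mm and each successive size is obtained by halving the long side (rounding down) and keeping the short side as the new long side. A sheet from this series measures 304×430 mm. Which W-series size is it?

W3

W0: 861 × 1218 mm
W1: 609 × 861 mm
W2: 430 × 609 mm
W3: 304 × 430 mm
W4: 215 × 304 mm
→ matches W3.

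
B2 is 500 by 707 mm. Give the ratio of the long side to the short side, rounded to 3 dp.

707 / 500 = 1.414
Matches √2 ≈ 1.414 — the ISO 216 defining ratio.

1.414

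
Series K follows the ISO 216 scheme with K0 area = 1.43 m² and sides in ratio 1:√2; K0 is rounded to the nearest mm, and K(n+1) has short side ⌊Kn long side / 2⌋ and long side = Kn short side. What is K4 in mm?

251 × 355 mm

Let K0's short side be w mm. w · w√2 = 1.43 m² = 1,430,000 mm², so w ≈ 1005.6 mm and w√2 ≈ 1422.1 mm → K0 = 1006 × 1422 mm.
K1: ⌊1422/2⌋ × 1006 = 711 × 1006 mm
K2: ⌊1006/2⌋ × 711 = 503 × 711 mm
K3: ⌊711/2⌋ × 503 = 355 × 503 mm
K4: ⌊503/2⌋ × 355 = 251 × 355 mm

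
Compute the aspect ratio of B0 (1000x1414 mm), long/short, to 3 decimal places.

1.414

1414 / 1000 = 1.414
Matches √2 ≈ 1.414 — the ISO 216 defining ratio.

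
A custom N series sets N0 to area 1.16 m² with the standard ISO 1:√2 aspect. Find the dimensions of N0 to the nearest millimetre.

906 × 1281 mm

Let the short side be w mm. Then w · w√2 = 1.16 m² = 1,160,000 mm².
w² = 1,160,000/√2, so w ≈ 905.7 mm; long side = w√2 ≈ 1280.8 mm.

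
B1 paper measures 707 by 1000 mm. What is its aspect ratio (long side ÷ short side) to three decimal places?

1000 / 707 = 1.414
Matches √2 ≈ 1.414 — the ISO 216 defining ratio.

1.414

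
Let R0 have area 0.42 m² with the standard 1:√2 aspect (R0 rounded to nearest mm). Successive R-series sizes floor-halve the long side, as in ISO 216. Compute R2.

Let R0's short side be w mm. w · w√2 = 0.42 m² = 420,000 mm², so w ≈ 545.0 mm and w√2 ≈ 770.7 mm → R0 = 545 × 771 mm.
R1: ⌊771/2⌋ × 545 = 385 × 545 mm
R2: ⌊545/2⌋ × 385 = 272 × 385 mm

272 × 385 mm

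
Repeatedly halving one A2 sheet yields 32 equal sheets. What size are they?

32 = 2^5, so 5 halving steps.
A2 → A3 → … → A7 after 5 steps.

A7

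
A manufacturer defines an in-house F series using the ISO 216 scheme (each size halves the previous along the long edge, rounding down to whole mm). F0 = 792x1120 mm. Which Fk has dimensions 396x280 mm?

F3

F0: 792 × 1120 mm
F1: 560 × 792 mm
F2: 396 × 560 mm
F3: 280 × 396 mm
F4: 198 × 280 mm
→ matches F3.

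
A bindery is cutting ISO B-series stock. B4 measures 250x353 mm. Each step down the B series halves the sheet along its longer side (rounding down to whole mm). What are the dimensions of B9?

44 × 62 mm

B5: ⌊353/2⌋ × 250 = 176 × 250 mm
B6: ⌊250/2⌋ × 176 = 125 × 176 mm
B7: ⌊176/2⌋ × 125 = 88 × 125 mm
B8: ⌊125/2⌋ × 88 = 62 × 88 mm
B9: ⌊88/2⌋ × 62 = 44 × 62 mm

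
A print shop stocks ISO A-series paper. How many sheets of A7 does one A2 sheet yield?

32

Each ISO step halves the sheet: 1 × A2 → 2 × A3 → 4 × A4 → 8 × A5 → …
From A2 to A7 is 5 halving steps: 2^5 = 32.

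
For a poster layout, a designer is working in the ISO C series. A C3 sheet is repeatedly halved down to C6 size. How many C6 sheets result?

Each ISO step halves the sheet: 1 × C3 → 2 × C4 → 4 × C5 → 8 × C6
From C3 to C6 is 3 halving steps: 2^3 = 8.

8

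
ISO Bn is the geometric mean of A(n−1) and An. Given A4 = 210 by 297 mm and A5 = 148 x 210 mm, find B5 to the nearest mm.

Short side: √(210 · 148) = √31080 ≈ 176.3 → 176 mm
Long side: √(297 · 210) = √62370 ≈ 249.7 → 250 mm

176 × 250 mm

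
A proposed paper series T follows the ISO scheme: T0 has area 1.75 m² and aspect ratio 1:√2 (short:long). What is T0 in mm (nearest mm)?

Let the short side be w mm. Then w · w√2 = 1.75 m² = 1,750,000 mm².
w² = 1,750,000/√2, so w ≈ 1112.4 mm; long side = w√2 ≈ 1573.2 mm.

1112 × 1573 mm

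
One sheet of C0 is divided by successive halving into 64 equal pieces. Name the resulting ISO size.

64 = 2^6, so 6 halving steps.
C0 → C1 → … → C6 after 6 steps.

C6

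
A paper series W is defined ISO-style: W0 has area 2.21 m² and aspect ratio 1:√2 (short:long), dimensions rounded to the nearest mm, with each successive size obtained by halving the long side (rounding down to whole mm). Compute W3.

442 × 625 mm

Let W0's short side be w mm. w · w√2 = 2.21 m² = 2,210,000 mm², so w ≈ 1250.1 mm and w√2 ≈ 1767.9 mm → W0 = 1250 × 1768 mm.
W1: ⌊1768/2⌋ × 1250 = 884 × 1250 mm
W2: ⌊1250/2⌋ × 884 = 625 × 884 mm
W3: ⌊884/2⌋ × 625 = 442 × 625 mm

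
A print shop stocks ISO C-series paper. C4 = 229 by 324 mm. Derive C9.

C5: ⌊324/2⌋ × 229 = 162 × 229 mm
C6: ⌊229/2⌋ × 162 = 114 × 162 mm
C7: ⌊162/2⌋ × 114 = 81 × 114 mm
C8: ⌊114/2⌋ × 81 = 57 × 81 mm
C9: ⌊81/2⌋ × 57 = 40 × 57 mm

40 × 57 mm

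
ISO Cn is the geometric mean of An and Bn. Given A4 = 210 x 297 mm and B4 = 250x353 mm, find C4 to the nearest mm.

Short side: √(210 · 250) = √52500 ≈ 229.1 → 229 mm
Long side: √(297 · 353) = √104841 ≈ 323.8 → 324 mm

229 × 324 mm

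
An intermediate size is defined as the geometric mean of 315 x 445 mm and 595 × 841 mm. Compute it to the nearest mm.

433 × 612 mm

Short side: √(315 · 595) = √187425 ≈ 432.9 → 433 mm
Long side: √(445 · 841) = √374245 ≈ 611.8 → 612 mm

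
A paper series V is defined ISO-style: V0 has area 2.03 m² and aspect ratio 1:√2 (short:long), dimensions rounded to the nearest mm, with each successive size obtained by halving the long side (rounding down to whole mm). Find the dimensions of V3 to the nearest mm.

423 × 599 mm

Let V0's short side be w mm. w · w√2 = 2.03 m² = 2,030,000 mm², so w ≈ 1198.1 mm and w√2 ≈ 1694.4 mm → V0 = 1198 × 1694 mm.
V1: ⌊1694/2⌋ × 1198 = 847 × 1198 mm
V2: ⌊1198/2⌋ × 847 = 599 × 847 mm
V3: ⌊847/2⌋ × 599 = 423 × 599 mm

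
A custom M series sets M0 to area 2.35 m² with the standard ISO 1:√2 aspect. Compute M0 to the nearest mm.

1289 × 1823 mm

Let the short side be w mm. Then w · w√2 = 2.35 m² = 2,350,000 mm².
w² = 2,350,000/√2, so w ≈ 1289.1 mm; long side = w√2 ≈ 1823.0 mm.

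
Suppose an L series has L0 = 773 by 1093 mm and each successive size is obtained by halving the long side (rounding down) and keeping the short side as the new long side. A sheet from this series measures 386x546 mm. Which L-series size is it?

L0: 773 × 1093 mm
L1: 546 × 773 mm
L2: 386 × 546 mm
L3: 273 × 386 mm
→ matches L2.

L2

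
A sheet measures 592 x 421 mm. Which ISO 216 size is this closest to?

Aspect ratio 592/421 ≈ 1.406 — close to the ISO √2 ≈ 1.414.
In the A-series (A0 area = 1 m²): A2 = 420 × 594 mm.
Off by 3 mm total — nearest standard size.

A2 (420 × 594 mm)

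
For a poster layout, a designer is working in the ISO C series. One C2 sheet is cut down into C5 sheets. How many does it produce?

Each ISO step halves the sheet: 1 × C2 → 2 × C3 → 4 × C4 → 8 × C5
From C2 to C5 is 3 halving steps: 2^3 = 8.

8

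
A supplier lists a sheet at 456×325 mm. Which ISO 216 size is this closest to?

Aspect ratio 456/325 ≈ 1.403 — close to the ISO √2 ≈ 1.414.
In the C-series (envelope sizes, between A and B): C3 = 324 × 458 mm.
Off by 3 mm total — nearest standard size.

C3 (324 × 458 mm)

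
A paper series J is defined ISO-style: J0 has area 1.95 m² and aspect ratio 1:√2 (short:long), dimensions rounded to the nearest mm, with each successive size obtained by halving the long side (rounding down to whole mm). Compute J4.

293 × 415 mm

Let J0's short side be w mm. w · w√2 = 1.95 m² = 1,950,000 mm², so w ≈ 1174.2 mm and w√2 ≈ 1660.6 mm → J0 = 1174 × 1661 mm.
J1: ⌊1661/2⌋ × 1174 = 830 × 1174 mm
J2: ⌊1174/2⌋ × 830 = 587 × 830 mm
J3: ⌊830/2⌋ × 587 = 415 × 587 mm
J4: ⌊587/2⌋ × 415 = 293 × 415 mm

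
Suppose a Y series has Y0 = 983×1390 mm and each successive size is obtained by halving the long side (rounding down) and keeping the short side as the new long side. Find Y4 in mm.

Y1: ⌊1390/2⌋ × 983 = 695 × 983 mm
Y2: ⌊983/2⌋ × 695 = 491 × 695 mm
Y3: ⌊695/2⌋ × 491 = 347 × 491 mm
Y4: ⌊491/2⌋ × 347 = 245 × 347 mm

245 × 347 mm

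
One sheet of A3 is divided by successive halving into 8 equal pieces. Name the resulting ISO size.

8 = 2^3, so 3 halving steps.
A3 → A4 → … → A6 after 3 steps.

A6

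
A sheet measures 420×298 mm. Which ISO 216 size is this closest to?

A3 (297 × 420 mm)

Aspect ratio 420/298 ≈ 1.409 — close to the ISO √2 ≈ 1.414.
In the A-series (A0 area = 1 m²): A3 = 297 × 420 mm.
Off by 1 mm total — nearest standard size.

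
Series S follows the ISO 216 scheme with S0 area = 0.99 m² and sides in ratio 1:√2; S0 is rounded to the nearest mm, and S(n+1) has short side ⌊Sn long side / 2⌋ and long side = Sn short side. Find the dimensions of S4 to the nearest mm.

209 × 295 mm

Let S0's short side be w mm. w · w√2 = 0.99 m² = 990,000 mm², so w ≈ 836.7 mm and w√2 ≈ 1183.2 mm → S0 = 837 × 1183 mm.
S1: ⌊1183/2⌋ × 837 = 591 × 837 mm
S2: ⌊837/2⌋ × 591 = 418 × 591 mm
S3: ⌊591/2⌋ × 418 = 295 × 418 mm
S4: ⌊418/2⌋ × 295 = 209 × 295 mm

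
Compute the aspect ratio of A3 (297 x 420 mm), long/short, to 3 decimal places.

420 / 297 = 1.414
Matches √2 ≈ 1.414 — the ISO 216 defining ratio.

1.414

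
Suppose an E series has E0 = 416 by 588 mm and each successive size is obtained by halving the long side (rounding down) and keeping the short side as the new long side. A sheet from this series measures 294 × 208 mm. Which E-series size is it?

E2

E0: 416 × 588 mm
E1: 294 × 416 mm
E2: 208 × 294 mm
E3: 147 × 208 mm
→ matches E2.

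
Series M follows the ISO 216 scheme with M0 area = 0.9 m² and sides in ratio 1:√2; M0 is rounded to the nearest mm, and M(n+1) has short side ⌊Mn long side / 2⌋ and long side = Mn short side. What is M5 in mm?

141 × 199 mm

Let M0's short side be w mm. w · w√2 = 0.9 m² = 900,000 mm², so w ≈ 797.7 mm and w√2 ≈ 1128.2 mm → M0 = 798 × 1128 mm.
M1: ⌊1128/2⌋ × 798 = 564 × 798 mm
M2: ⌊798/2⌋ × 564 = 399 × 564 mm
M3: ⌊564/2⌋ × 399 = 282 × 399 mm
M4: ⌊399/2⌋ × 282 = 199 × 282 mm
M5: ⌊282/2⌋ × 199 = 141 × 199 mm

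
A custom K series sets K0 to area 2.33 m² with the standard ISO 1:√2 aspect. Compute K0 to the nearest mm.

Let the short side be w mm. Then w · w√2 = 2.33 m² = 2,330,000 mm².
w² = 2,330,000/√2, so w ≈ 1283.6 mm; long side = w√2 ≈ 1815.2 mm.

1284 × 1815 mm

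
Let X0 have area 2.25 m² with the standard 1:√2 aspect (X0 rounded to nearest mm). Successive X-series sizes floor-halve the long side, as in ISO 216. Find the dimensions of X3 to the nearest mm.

446 × 630 mm

Let X0's short side be w mm. w · w√2 = 2.25 m² = 2,250,000 mm², so w ≈ 1261.3 mm and w√2 ≈ 1783.8 mm → X0 = 1261 × 1784 mm.
X1: ⌊1784/2⌋ × 1261 = 892 × 1261 mm
X2: ⌊1261/2⌋ × 892 = 630 × 892 mm
X3: ⌊892/2⌋ × 630 = 446 × 630 mm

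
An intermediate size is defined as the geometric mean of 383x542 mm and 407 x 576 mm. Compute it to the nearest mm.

395 × 559 mm

Short side: √(383 · 407) = √155881 ≈ 394.8 → 395 mm
Long side: √(542 · 576) = √312192 ≈ 558.7 → 559 mm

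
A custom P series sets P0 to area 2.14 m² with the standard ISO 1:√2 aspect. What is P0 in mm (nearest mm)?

1230 × 1740 mm

Let the short side be w mm. Then w · w√2 = 2.14 m² = 2,140,000 mm².
w² = 2,140,000/√2, so w ≈ 1230.1 mm; long side = w√2 ≈ 1739.7 mm.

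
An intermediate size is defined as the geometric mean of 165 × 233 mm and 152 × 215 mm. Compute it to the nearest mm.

Short side: √(165 · 152) = √25080 ≈ 158.4 → 158 mm
Long side: √(233 · 215) = √50095 ≈ 223.8 → 224 mm

158 × 224 mm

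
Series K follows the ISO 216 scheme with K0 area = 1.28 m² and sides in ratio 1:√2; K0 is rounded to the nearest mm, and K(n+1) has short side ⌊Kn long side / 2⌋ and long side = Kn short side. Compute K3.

Let K0's short side be w mm. w · w√2 = 1.28 m² = 1,280,000 mm², so w ≈ 951.4 mm and w√2 ≈ 1345.4 mm → K0 = 951 × 1345 mm.
K1: ⌊1345/2⌋ × 951 = 672 × 951 mm
K2: ⌊951/2⌋ × 672 = 475 × 672 mm
K3: ⌊672/2⌋ × 475 = 336 × 475 mm

336 × 475 mm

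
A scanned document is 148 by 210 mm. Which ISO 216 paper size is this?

Aspect ratio 210/148 ≈ 1.419 — close to the ISO √2 ≈ 1.414.
In the A-series (A0 area = 1 m²): A5 = 148 × 210 mm.

A5 (148 × 210 mm)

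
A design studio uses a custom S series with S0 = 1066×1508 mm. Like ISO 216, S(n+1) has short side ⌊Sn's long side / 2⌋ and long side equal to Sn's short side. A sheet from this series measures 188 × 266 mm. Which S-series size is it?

S5

S0: 1066 × 1508 mm
S1: 754 × 1066 mm
S2: 533 × 754 mm
S3: 377 × 533 mm
S4: 266 × 377 mm
S5: 188 × 266 mm
S6: 133 × 188 mm
→ matches S5.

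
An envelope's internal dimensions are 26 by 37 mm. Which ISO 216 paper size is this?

Aspect ratio 37/26 ≈ 1.423 — close to the ISO √2 ≈ 1.414.
In the A-series (A0 area = 1 m²): A10 = 26 × 37 mm.

A10 (26 × 37 mm)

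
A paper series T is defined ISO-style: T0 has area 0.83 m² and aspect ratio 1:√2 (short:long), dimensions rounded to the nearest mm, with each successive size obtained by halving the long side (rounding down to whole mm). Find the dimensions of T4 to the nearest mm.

Let T0's short side be w mm. w · w√2 = 0.83 m² = 830,000 mm², so w ≈ 766.1 mm and w√2 ≈ 1083.4 mm → T0 = 766 × 1083 mm.
T1: ⌊1083/2⌋ × 766 = 541 × 766 mm
T2: ⌊766/2⌋ × 541 = 383 × 541 mm
T3: ⌊541/2⌋ × 383 = 270 × 383 mm
T4: ⌊383/2⌋ × 270 = 191 × 270 mm

191 × 270 mm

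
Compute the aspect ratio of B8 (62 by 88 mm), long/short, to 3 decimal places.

1.419

88 / 62 = 1.419
ISO 216 targets √2 ≈ 1.414; the +0.005 deviation is from mm rounding.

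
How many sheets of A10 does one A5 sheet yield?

A5 = 148 × 210 mm; A10 = 26 × 37 mm.
Each halving step doubles the count; 5 steps from A5 to A10.
2^5 = 32.

32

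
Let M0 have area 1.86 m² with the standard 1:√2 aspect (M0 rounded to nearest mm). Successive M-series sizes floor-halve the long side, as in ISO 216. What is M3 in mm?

Let M0's short side be w mm. w · w√2 = 1.86 m² = 1,860,000 mm², so w ≈ 1146.8 mm and w√2 ≈ 1621.9 mm → M0 = 1147 × 1622 mm.
M1: ⌊1622/2⌋ × 1147 = 811 × 1147 mm
M2: ⌊1147/2⌋ × 811 = 573 × 811 mm
M3: ⌊811/2⌋ × 573 = 405 × 573 mm

405 × 573 mm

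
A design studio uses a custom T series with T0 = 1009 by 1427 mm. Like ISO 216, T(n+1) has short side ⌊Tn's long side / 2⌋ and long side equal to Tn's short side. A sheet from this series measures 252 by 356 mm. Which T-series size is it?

T4

T0: 1009 × 1427 mm
T1: 713 × 1009 mm
T2: 504 × 713 mm
T3: 356 × 504 mm
T4: 252 × 356 mm
T5: 178 × 252 mm
→ matches T4.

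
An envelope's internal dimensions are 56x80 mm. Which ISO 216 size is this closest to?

Aspect ratio 80/56 ≈ 1.429 — close to the ISO √2 ≈ 1.414.
In the C-series (envelope sizes, between A and B): C8 = 57 × 81 mm.
Off by 2 mm total — nearest standard size.

C8 (57 × 81 mm)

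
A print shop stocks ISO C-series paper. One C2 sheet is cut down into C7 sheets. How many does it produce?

C2 = 458 × 648 mm; C7 = 81 × 114 mm.
Each halving step doubles the count; 5 steps from C2 to C7.
2^5 = 32.

32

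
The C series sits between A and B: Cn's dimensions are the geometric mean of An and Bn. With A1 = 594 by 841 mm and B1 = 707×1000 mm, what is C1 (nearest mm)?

Short side: √(594 · 707) = √419958 ≈ 648.0 → 648 mm
Long side: √(841 · 1000) = √841000 ≈ 917.1 → 917 mm

648 × 917 mm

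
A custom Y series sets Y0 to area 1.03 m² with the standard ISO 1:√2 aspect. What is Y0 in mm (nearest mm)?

853 × 1207 mm

Let the short side be w mm. Then w · w√2 = 1.03 m² = 1,030,000 mm².
w² = 1,030,000/√2, so w ≈ 853.4 mm; long side = w√2 ≈ 1206.9 mm.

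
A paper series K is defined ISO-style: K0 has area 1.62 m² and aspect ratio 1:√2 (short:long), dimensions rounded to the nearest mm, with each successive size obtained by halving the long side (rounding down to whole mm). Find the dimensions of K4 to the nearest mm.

267 × 378 mm

Let K0's short side be w mm. w · w√2 = 1.62 m² = 1,620,000 mm², so w ≈ 1070.3 mm and w√2 ≈ 1513.6 mm → K0 = 1070 × 1514 mm.
K1: ⌊1514/2⌋ × 1070 = 757 × 1070 mm
K2: ⌊1070/2⌋ × 757 = 535 × 757 mm
K3: ⌊757/2⌋ × 535 = 378 × 535 mm
K4: ⌊535/2⌋ × 378 = 267 × 378 mm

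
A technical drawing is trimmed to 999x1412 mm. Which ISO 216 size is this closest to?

B0 (1000 × 1414 mm)

Aspect ratio 1412/999 ≈ 1.413 — close to the ISO √2 ≈ 1.414.
In the B-series (B0 = 1000 × 1414 mm): B0 = 1000 × 1414 mm.
Off by 3 mm total — nearest standard size.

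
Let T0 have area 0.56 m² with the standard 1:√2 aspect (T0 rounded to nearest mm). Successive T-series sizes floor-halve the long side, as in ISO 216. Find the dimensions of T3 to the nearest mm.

Let T0's short side be w mm. w · w√2 = 0.56 m² = 560,000 mm², so w ≈ 629.3 mm and w√2 ≈ 889.9 mm → T0 = 629 × 890 mm.
T1: ⌊890/2⌋ × 629 = 445 × 629 mm
T2: ⌊629/2⌋ × 445 = 314 × 445 mm
T3: ⌊445/2⌋ × 314 = 222 × 314 mm

222 × 314 mm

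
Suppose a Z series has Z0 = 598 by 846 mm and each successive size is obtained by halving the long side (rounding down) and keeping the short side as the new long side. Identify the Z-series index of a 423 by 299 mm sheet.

Z2

Z0: 598 × 846 mm
Z1: 423 × 598 mm
Z2: 299 × 423 mm
Z3: 211 × 299 mm
→ matches Z2.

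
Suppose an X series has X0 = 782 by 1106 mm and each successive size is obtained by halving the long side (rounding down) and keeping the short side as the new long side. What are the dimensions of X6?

97 × 138 mm

X1: ⌊1106/2⌋ × 782 = 553 × 782 mm
X2: ⌊782/2⌋ × 553 = 391 × 553 mm
X3: ⌊553/2⌋ × 391 = 276 × 391 mm
X4: ⌊391/2⌋ × 276 = 195 × 276 mm
X5: ⌊276/2⌋ × 195 = 138 × 195 mm
X6: ⌊195/2⌋ × 138 = 97 × 138 mm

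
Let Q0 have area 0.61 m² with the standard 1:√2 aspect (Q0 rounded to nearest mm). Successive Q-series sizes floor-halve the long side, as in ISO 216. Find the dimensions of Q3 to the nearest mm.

Let Q0's short side be w mm. w · w√2 = 0.61 m² = 610,000 mm², so w ≈ 656.8 mm and w√2 ≈ 928.8 mm → Q0 = 657 × 929 mm.
Q1: ⌊929/2⌋ × 657 = 464 × 657 mm
Q2: ⌊657/2⌋ × 464 = 328 × 464 mm
Q3: ⌊464/2⌋ × 328 = 232 × 328 mm

232 × 328 mm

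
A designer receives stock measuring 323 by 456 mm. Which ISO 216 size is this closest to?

C3 (324 × 458 mm)

Aspect ratio 456/323 ≈ 1.412 — close to the ISO √2 ≈ 1.414.
In the C-series (envelope sizes, between A and B): C3 = 324 × 458 mm.
Off by 3 mm total — nearest standard size.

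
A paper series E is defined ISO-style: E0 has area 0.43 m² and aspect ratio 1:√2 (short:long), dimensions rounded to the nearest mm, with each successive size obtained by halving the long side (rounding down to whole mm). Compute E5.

97 × 137 mm

Let E0's short side be w mm. w · w√2 = 0.43 m² = 430,000 mm², so w ≈ 551.4 mm and w√2 ≈ 779.8 mm → E0 = 551 × 780 mm.
E1: ⌊780/2⌋ × 551 = 390 × 551 mm
E2: ⌊551/2⌋ × 390 = 275 × 390 mm
E3: ⌊390/2⌋ × 275 = 195 × 275 mm
E4: ⌊275/2⌋ × 195 = 137 × 195 mm
E5: ⌊195/2⌋ × 137 = 97 × 137 mm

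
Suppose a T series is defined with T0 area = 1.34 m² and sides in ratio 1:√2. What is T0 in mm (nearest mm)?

973 × 1377 mm

Let the short side be w mm. Then w · w√2 = 1.34 m² = 1,340,000 mm².
w² = 1,340,000/√2, so w ≈ 973.4 mm; long side = w√2 ≈ 1376.6 mm.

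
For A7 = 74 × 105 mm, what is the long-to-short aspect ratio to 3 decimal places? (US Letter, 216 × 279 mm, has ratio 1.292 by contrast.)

1.419

105 / 74 = 1.419
ISO 216 targets √2 ≈ 1.414; the +0.005 deviation is from mm rounding.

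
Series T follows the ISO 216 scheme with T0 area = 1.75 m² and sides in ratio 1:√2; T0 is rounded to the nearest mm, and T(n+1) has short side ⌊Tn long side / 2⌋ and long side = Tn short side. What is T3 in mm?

393 × 556 mm

Let T0's short side be w mm. w · w√2 = 1.75 m² = 1,750,000 mm², so w ≈ 1112.4 mm and w√2 ≈ 1573.2 mm → T0 = 1112 × 1573 mm.
T1: ⌊1573/2⌋ × 1112 = 786 × 1112 mm
T2: ⌊1112/2⌋ × 786 = 556 × 786 mm
T3: ⌊786/2⌋ × 556 = 393 × 556 mm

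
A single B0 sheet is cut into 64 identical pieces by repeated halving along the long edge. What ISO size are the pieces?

B6

64 = 2^6, so 6 halving steps.
B0 → B1 → … → B6 after 6 steps.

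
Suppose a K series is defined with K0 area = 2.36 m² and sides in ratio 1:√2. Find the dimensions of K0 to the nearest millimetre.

1292 × 1827 mm

Let the short side be w mm. Then w · w√2 = 2.36 m² = 2,360,000 mm².
w² = 2,360,000/√2, so w ≈ 1291.8 mm; long side = w√2 ≈ 1826.9 mm.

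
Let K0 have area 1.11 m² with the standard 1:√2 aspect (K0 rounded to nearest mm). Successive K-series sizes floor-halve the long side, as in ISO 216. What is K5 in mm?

Let K0's short side be w mm. w · w√2 = 1.11 m² = 1,110,000 mm², so w ≈ 885.9 mm and w√2 ≈ 1252.9 mm → K0 = 886 × 1253 mm.
K1: ⌊1253/2⌋ × 886 = 626 × 886 mm
K2: ⌊886/2⌋ × 626 = 443 × 626 mm
K3: ⌊626/2⌋ × 443 = 313 × 443 mm
K4: ⌊443/2⌋ × 313 = 221 × 313 mm
K5: ⌊313/2⌋ × 221 = 156 × 221 mm

156 × 221 mm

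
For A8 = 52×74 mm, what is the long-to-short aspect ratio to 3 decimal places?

74 / 52 = 1.423
ISO 216 targets √2 ≈ 1.414; the +0.009 deviation is from mm rounding.

1.423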